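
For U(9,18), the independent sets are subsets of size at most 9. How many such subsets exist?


Independent sets of U(9,18) are all subsets of size <= 9.
Count = (18 choose 0) + (18 choose 1) + (18 choose 2) + (18 choose 3) + (18 choose 4) + (18 choose 5) + (18 choose 6) + (18 choose 7) + (18 choose 8) + (18 choose 9)
     = 1 + 18 + 153 + 816 + 3060 + 8568 + 18564 + 31824 + 43758 + 48620
     = 155382.

155382


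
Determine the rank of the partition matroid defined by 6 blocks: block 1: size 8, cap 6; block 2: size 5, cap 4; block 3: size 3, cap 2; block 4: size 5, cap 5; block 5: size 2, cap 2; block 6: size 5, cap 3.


Rank of a partition matroid = sum of min(|Si|, ci) for each block.
= min(8,6) + min(5,4) + min(3,2) + min(5,5) + min(2,2) + min(5,3)
= 6 + 4 + 2 + 5 + 2 + 3
= 22.

22


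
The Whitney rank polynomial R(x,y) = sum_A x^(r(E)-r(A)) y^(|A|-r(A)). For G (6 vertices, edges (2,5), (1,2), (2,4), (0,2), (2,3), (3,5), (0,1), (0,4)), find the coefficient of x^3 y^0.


R(x,y) = sum over A in 2^E of x^(r(E)-r(A)) * y^(|A|-r(A)).
G has 6 vertices, 8 edges. r(E) = 5.
Enumerate all 2^8 = 256 subsets.
Count subsets with r(E)-r(A)=3 and |A|-r(A)=0: 28.

28


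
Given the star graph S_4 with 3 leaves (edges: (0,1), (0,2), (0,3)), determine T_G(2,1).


A star on 4 vertices is a tree with 3 edges.
T(x,y) = x^(3) for any tree.
T(2,1) = 2^3 = 8.

8


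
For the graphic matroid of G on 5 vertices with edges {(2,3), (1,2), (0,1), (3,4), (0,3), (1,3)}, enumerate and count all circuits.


A circuit in a graphic matroid = edge set of a simple cycle.
G has 5 vertices and 6 edges.
Enumerating all minimal edge subsets forming cycles...
Total circuits found: 3.

3


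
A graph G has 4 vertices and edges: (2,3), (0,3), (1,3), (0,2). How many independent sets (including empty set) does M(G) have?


An independent set in a graphic matroid is an acyclic edge subset.
G has 4 vertices and 4 edges.
Enumerate all 2^4 = 16 subsets, checking for acyclicity.
Total independent sets = 14.

14


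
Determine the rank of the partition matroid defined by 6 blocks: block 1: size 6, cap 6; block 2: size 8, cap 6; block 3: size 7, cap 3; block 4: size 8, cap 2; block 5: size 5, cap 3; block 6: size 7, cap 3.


Rank of a partition matroid = sum of min(|Si|, ci) for each block.
= min(6,6) + min(8,6) + min(7,3) + min(8,2) + min(5,3) + min(7,3)
= 6 + 6 + 3 + 2 + 3 + 3
= 23.

23


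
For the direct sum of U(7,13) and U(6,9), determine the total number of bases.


Bases of a direct sum M1 + M2: |B| = |B(M1)| * |B(M2)|.
|B(U(7,13))| = C(13,7) = 1716.
|B(U(6,9))| = C(9,6) = 84.
Total bases = 1716 * 84 = 144144.

144144


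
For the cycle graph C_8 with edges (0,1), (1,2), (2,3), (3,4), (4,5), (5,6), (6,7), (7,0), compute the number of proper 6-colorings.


P(C_8, k) = (k-1)^8 + (-1)^8*(k-1).
P(6) = (5)^8 + 5
= 390625 + 5 = 390630.

390630


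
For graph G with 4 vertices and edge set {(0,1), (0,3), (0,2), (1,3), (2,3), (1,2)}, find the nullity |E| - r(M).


Cycle rank (nullity) = |E| - r(M) = |E| - (|V| - c).
|E| = 6, |V| = 4, c = 1.
Nullity = 6 - (4 - 1) = 6 - 3 = 3.

3


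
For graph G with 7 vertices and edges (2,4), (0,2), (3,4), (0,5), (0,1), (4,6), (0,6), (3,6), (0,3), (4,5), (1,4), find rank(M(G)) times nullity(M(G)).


r(M) = |V| - c = 7 - 1 = 6.
nullity = |E| - r(M) = 11 - 6 = 5.
Product = 6 * 5 = 30.

30


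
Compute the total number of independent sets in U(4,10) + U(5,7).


For a direct sum, |I(M1+M2)| = |I(M1)| * |I(M2)|.
|I(U(4,10))| = sum C(10,k) for k=0..4 = 386.
|I(U(5,7))| = sum C(7,k) for k=0..5 = 120.
Total = 386 * 120 = 46320.

46320


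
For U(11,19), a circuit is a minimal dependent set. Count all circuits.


In U(11,19), circuits are the (12)-element subsets.
Any set of 12 elements is dependent, and removing any one element gives
an independent set of size 11, so it is a minimal dependent set.
Number of circuits = C(19,12) = 50388.

50388


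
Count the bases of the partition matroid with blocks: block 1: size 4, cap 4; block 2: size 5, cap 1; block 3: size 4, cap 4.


A basis picks exactly ci elements from block i.
Number of bases = product of C(|Si|, ci).
= C(4,4) * C(5,1) * C(4,4)
= 1 * 5 * 1
= 5.

5


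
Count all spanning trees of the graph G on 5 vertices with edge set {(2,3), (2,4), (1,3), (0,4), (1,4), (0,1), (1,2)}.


By Kirchhoff's matrix tree theorem, the number of spanning trees equals
the determinant of any cofactor of the Laplacian matrix L.
G has 5 vertices and 7 edges.
Computing the (4 x 4) cofactor determinant gives 21.

21


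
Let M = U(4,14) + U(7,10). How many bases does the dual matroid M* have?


(M1+M2)* = M1* + M2*.
M1* = U(10,14), bases: C(14,10) = 1001.
M2* = U(3,10), bases: C(10,3) = 120.
|B(M*)| = 1001 * 120 = 120120.

120120


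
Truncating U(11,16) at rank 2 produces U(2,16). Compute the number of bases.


Truncating U(11,16) to rank 2 gives U(2,16).
Bases of U(2,16) are all 2-element subsets of 16 elements.
Number of bases = (16 choose 2) = 120.

120


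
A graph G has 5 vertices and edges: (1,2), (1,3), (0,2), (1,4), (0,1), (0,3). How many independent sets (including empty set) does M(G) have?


An independent set in a graphic matroid is an acyclic edge subset.
G has 5 vertices and 6 edges.
Enumerate all 2^6 = 64 subsets, checking for acyclicity.
Total independent sets = 48.

48


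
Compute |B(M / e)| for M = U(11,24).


Contracting e from U(11,24) gives U(10,23).
Bases of U(10,23) = C(23,10) = 23! / (10! * 13!) = 1144066.

1144066


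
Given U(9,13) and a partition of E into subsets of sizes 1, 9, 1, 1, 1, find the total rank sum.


r(Ai) = min(|Ai|, 9) for each part.
Sum = min(1,9) + min(9,9) + min(1,9) + min(1,9) + min(1,9)
    = 1 + 9 + 1 + 1 + 1
    = 13.

13


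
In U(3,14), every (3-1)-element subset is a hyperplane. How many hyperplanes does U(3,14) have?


Hyperplanes of U(3,14) are flats of rank 2.
In a uniform matroid, these are exactly the (2)-element subsets.
Count = (14 choose 2) = 91.

91


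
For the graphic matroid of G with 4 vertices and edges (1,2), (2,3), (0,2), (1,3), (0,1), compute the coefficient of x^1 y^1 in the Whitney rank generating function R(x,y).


R(x,y) = sum over A in 2^E of x^(r(E)-r(A)) * y^(|A|-r(A)).
G has 4 vertices, 5 edges. r(E) = 3.
Enumerate all 2^5 = 32 subsets.
Count subsets with r(E)-r(A)=1 and |A|-r(A)=1: 2.

2


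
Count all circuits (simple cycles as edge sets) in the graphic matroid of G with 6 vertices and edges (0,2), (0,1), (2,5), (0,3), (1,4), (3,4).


A circuit in a graphic matroid = edge set of a simple cycle.
G has 6 vertices and 6 edges.
Enumerating all minimal edge subsets forming cycles...
Total circuits found: 1.

1


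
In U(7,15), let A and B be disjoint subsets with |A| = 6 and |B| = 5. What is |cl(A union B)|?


|A union B| = 6 + 5 = 11 (disjoint).
In U(7,15), cl(S) = S if |S| < 7, else cl(S) = E.
Since 11 >= 7, cl(A union B) = E.
|cl(A union B)| = 15.

15


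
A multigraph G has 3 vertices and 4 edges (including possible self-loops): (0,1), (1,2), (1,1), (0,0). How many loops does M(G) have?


In a graphic matroid, a loop is a self-loop edge (u,u) with rank 0.
Examining all 4 edges for self-loops...
Self-loops found: (1,1), (0,0)
Number of loops = 2.

2


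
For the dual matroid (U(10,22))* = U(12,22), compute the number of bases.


The dual of U(r,n) is U(n-r, n) = U(12,22).
Bases of U(12,22) are all (12)-element subsets.
|B(M*)| = C(22,12) = 646646.

646646


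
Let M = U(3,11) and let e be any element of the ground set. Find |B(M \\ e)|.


Deleting e from U(3,11) gives U(3,10) since n > r.
Bases of U(3,10) = C(10,3) = 10! / (3! * 7!) = 120.

120


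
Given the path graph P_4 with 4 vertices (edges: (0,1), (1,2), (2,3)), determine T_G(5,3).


A path on 4 vertices is a tree with 3 edges.
T(x,y) = x^(3) for any tree.
T(5,3) = 5^3 = 125.

125


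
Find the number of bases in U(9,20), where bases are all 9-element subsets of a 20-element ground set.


Bases of U(9,20) are all 9-element subsets of the 20-element ground set.
Number of bases = C(20,9).
C(20,9) = 20! / (9! * 11!) = 167960.

167960


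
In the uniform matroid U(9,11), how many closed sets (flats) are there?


Flats of U(9,11): every subset of size < 9 is a flat, plus E itself.
Count = C(11,0) + C(11,1) + C(11,2) + C(11,3) + C(11,4) + C(11,5) + C(11,6) + C(11,7) + C(11,8) + 1
     = 1 + 11 + 55 + 165 + 330 + 462 + 462 + 330 + 165 + 1
     = 1982.

1982


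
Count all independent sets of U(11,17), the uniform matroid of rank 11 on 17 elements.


Independent sets of U(11,17) are all subsets of size <= 11.
Count = (17 choose 0) + (17 choose 1) + (17 choose 2) + (17 choose 3) + (17 choose 4) + (17 choose 5) + (17 choose 6) + (17 choose 7) + (17 choose 8) + (17 choose 9) + (17 choose 10) + (17 choose 11)
     = 1 + 17 + 136 + 680 + 2380 + 6188 + 12376 + 19448 + 24310 + 24310 + 19448 + 12376
     = 121670.

121670


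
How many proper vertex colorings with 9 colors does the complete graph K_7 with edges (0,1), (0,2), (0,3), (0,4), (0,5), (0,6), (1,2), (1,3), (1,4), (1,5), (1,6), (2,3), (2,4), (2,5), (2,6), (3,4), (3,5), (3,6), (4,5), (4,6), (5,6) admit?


P(K_7, k) = k(k-1)(k-2)...(k-6).
P(9) = (9) * (8) * (7) * (6) * (5) * (4) * (3) = 181440.

181440


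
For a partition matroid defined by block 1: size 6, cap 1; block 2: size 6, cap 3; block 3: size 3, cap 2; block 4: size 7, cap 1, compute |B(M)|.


A basis picks exactly ci elements from block i.
Number of bases = product of C(|Si|, ci).
= C(6,1) * C(6,3) * C(3,2) * C(7,1)
= 6 * 20 * 3 * 7
= 2520.

2520


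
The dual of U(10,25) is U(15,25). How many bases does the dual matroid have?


The dual of U(r,n) is U(n-r, n) = U(15,25).
Bases of U(15,25) are all (15)-element subsets.
|B(M*)| = (25 choose 15) = 3268760.

3268760


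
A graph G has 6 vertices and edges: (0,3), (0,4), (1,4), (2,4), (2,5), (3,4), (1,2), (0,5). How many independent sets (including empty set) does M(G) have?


An independent set in a graphic matroid is an acyclic edge subset.
G has 6 vertices and 8 edges.
Enumerate all 2^8 = 256 subsets, checking for acyclicity.
Total independent sets = 180.

180


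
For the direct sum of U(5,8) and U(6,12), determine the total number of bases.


Bases of a direct sum M1 + M2: |B| = |B(M1)| * |B(M2)|.
|B(U(5,8))| = C(8,5) = 56.
|B(U(6,12))| = C(12,6) = 924.
Total bases = 56 * 924 = 51744.

51744


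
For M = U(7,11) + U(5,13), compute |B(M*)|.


(M1+M2)* = M1* + M2*.
M1* = U(4,11), bases: C(11,4) = 330.
M2* = U(8,13), bases: C(13,8) = 1287.
|B(M*)| = 330 * 1287 = 424710.

424710


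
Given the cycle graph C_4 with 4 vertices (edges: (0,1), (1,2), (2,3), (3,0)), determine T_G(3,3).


T(C_4; x,y) = x + x^2 + ... + x^(3) + y.
T(3,3) = 3^1 + 3^2 + 3^3 + 3
= 3 + 9 + 27 + 3
= 42.

42


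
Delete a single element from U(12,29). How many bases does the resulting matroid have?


Deleting e from U(12,29) gives U(12,28) since n > r.
Bases of U(12,28) = C(28,12) = 28! / (12! * 16!) = 30421755.

30421755


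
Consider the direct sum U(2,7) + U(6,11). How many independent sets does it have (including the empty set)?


For a direct sum, |I(M1+M2)| = |I(M1)| * |I(M2)|.
|I(U(2,7))| = sum C(7,k) for k=0..2 = 29.
|I(U(6,11))| = sum C(11,k) for k=0..6 = 1486.
Total = 29 * 1486 = 43094.

43094


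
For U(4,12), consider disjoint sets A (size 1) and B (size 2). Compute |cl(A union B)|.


|A union B| = 1 + 2 = 3 (disjoint).
In U(4,12), cl(S) = S if |S| < 4, else cl(S) = E.
Since 3 < 4, cl(A union B) = A union B.
|cl(A union B)| = 3.

3


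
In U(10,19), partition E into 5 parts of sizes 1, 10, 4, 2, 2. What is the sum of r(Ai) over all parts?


r(Ai) = min(|Ai|, 10) for each part.
Sum = min(1,10) + min(10,10) + min(4,10) + min(2,10) + min(2,10)
    = 1 + 10 + 4 + 2 + 2
    = 19.

19


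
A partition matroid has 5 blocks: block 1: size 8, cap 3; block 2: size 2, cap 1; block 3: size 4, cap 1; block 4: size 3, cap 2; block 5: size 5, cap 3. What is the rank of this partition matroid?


Rank of a partition matroid = sum of min(|Si|, ci) for each block.
= min(8,3) + min(2,1) + min(4,1) + min(3,2) + min(5,3)
= 3 + 1 + 1 + 2 + 3
= 10.

10


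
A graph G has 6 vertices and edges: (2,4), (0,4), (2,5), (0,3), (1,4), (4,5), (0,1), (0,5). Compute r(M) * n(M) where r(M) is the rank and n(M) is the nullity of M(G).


r(M) = |V| - c = 6 - 1 = 5.
nullity = |E| - r(M) = 8 - 5 = 3.
Product = 5 * 3 = 15.

15


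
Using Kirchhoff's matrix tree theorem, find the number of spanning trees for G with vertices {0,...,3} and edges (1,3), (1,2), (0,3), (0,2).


By Kirchhoff's matrix tree theorem, the number of spanning trees equals
the determinant of any cofactor of the Laplacian matrix L.
G has 4 vertices and 4 edges.
Computing the (3 x 3) cofactor determinant gives 4.

4


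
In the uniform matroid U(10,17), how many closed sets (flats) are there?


Flats of U(10,17): every subset of size < 10 is a flat, plus E itself.
Count = (17 choose 0) + (17 choose 1) + (17 choose 2) + (17 choose 3) + (17 choose 4) + (17 choose 5) + (17 choose 6) + (17 choose 7) + (17 choose 8) + (17 choose 9) + 1
     = 1 + 17 + 136 + 680 + 2380 + 6188 + 12376 + 19448 + 24310 + 24310 + 1
     = 89847.

89847


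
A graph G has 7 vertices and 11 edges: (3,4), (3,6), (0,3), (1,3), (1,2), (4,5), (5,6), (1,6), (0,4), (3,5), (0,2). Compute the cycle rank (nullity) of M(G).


Cycle rank (nullity) = |E| - r(M) = |E| - (|V| - c).
|E| = 11, |V| = 7, c = 1.
Nullity = 11 - (7 - 1) = 11 - 6 = 5.

5


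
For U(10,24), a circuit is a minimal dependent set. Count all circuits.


In U(10,24), circuits are the (11)-element subsets.
Any set of 11 elements is dependent, and removing any one element gives
an independent set of size 10, so it is a minimal dependent set.
Number of circuits = (24 choose 11) = 2496144.

2496144


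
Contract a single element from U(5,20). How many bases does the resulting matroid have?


Contracting e from U(5,20) gives U(4,19).
Bases of U(4,19) = C(19,4) = (19 * 18 * 17 * 16) / (1 * 2 * 3 * 4) = 3876.

3876


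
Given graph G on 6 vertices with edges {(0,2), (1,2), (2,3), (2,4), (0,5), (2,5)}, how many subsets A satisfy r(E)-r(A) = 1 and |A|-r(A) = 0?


R(x,y) = sum over A in 2^E of x^(r(E)-r(A)) * y^(|A|-r(A)).
G has 6 vertices, 6 edges. r(E) = 5.
Enumerate all 2^6 = 64 subsets.
Count subsets with r(E)-r(A)=1 and |A|-r(A)=0: 12.

12


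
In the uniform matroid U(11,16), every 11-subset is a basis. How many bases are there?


Bases of U(11,16) are all 11-element subsets of the 16-element ground set.
Number of bases = C(16,11).
C(16,11) = 16! / (11! * 5!) = 4368.

4368


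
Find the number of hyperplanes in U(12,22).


Hyperplanes of U(12,22) are flats of rank 11.
In a uniform matroid, these are exactly the (11)-element subsets.
Count = C(22,11) = 705432.

705432


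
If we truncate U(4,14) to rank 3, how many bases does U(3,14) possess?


Truncating U(4,14) to rank 3 gives U(3,14).
Bases of U(3,14) are all 3-element subsets of 14 elements.
Number of bases = C(14,3) = (14 * 13 * 12) / (1 * 2 * 3) = 364.

364


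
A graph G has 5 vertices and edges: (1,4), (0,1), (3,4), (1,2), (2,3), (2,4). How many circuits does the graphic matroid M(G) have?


A circuit in a graphic matroid = edge set of a simple cycle.
G has 5 vertices and 6 edges.
Enumerating all minimal edge subsets forming cycles...
Total circuits found: 3.

3


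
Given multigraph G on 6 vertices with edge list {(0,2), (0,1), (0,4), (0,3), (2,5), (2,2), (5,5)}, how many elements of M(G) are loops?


In a graphic matroid, a loop is a self-loop edge (u,u) with rank 0.
Examining all 7 edges for self-loops...
Self-loops found: (2,2), (5,5)
Number of loops = 2.

2


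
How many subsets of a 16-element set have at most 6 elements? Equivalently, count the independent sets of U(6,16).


Independent sets of U(6,16) are all subsets of size <= 6.
Count = (16 choose 0) + (16 choose 1) + (16 choose 2) + (16 choose 3) + (16 choose 4) + (16 choose 5) + (16 choose 6)
     = 1 + 16 + 120 + 560 + 1820 + 4368 + 8008
     = 14893.

14893


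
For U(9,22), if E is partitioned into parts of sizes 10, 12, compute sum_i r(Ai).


r(Ai) = min(|Ai|, 9) for each part.
Sum = min(10,9) + min(12,9)
    = 9 + 9
    = 18.

18


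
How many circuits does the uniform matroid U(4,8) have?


In U(4,8), circuits are the (5)-element subsets.
Any set of 5 elements is dependent, and removing any one element gives
an independent set of size 4, so it is a minimal dependent set.
Number of circuits = C(8,5) = 56.

56


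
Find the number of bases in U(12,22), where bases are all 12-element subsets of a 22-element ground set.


Bases of U(12,22) are all 12-element subsets of the 22-element ground set.
Number of bases = C(22,12).
C(22,12) = 646646.

646646


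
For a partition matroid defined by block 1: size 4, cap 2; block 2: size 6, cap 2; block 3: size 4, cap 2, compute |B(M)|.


A basis picks exactly ci elements from block i.
Number of bases = product of C(|Si|, ci).
= C(4,2) * C(6,2) * C(4,2)
= 6 * 15 * 6
= 540.

540


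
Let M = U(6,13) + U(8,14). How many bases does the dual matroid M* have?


(M1+M2)* = M1* + M2*.
M1* = U(7,13), bases: C(13,7) = 1716.
M2* = U(6,14), bases: C(14,6) = 3003.
|B(M*)| = 1716 * 3003 = 5153148.

5153148


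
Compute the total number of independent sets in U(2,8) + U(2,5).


For a direct sum, |I(M1+M2)| = |I(M1)| * |I(M2)|.
|I(U(2,8))| = sum C(8,k) for k=0..2 = 37.
|I(U(2,5))| = sum C(5,k) for k=0..2 = 16.
Total = 37 * 16 = 592.

592


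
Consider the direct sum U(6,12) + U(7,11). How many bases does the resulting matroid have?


Bases of a direct sum M1 + M2: |B| = |B(M1)| * |B(M2)|.
|B(U(6,12))| = C(12,6) = 924.
|B(U(7,11))| = C(11,7) = 330.
Total bases = 924 * 330 = 304920.

304920


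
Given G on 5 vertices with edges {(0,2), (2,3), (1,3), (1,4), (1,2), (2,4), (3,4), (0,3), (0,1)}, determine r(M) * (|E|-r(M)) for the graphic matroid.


r(M) = |V| - c = 5 - 1 = 4.
nullity = |E| - r(M) = 9 - 4 = 5.
Product = 4 * 5 = 20.

20


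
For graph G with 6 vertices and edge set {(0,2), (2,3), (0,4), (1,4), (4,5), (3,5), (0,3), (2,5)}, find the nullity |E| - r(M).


Cycle rank (nullity) = |E| - r(M) = |E| - (|V| - c).
|E| = 8, |V| = 6, c = 1.
Nullity = 8 - (6 - 1) = 8 - 5 = 3.

3


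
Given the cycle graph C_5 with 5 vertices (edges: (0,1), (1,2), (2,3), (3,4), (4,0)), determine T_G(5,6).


T(C_5; x,y) = x + x^2 + ... + x^(4) + y.
T(5,6) = 5^1 + 5^2 + 5^3 + 5^4 + 6
= 5 + 25 + 125 + 625 + 6
= 786.

786


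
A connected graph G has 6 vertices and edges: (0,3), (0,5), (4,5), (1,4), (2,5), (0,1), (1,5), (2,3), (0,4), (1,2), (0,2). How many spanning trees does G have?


By Kirchhoff's matrix tree theorem, the number of spanning trees equals
the determinant of any cofactor of the Laplacian matrix L.
G has 6 vertices and 11 edges.
Computing the (5 x 5) cofactor determinant gives 185.

185


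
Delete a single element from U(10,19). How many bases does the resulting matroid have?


Deleting e from U(10,19) gives U(10,18) since n > r.
Bases of U(10,18) = C(18,10) = 43758.

43758


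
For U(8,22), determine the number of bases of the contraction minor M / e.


Contracting e from U(8,22) gives U(7,21).
Bases of U(7,21) = C(21,7) = 116280.

116280


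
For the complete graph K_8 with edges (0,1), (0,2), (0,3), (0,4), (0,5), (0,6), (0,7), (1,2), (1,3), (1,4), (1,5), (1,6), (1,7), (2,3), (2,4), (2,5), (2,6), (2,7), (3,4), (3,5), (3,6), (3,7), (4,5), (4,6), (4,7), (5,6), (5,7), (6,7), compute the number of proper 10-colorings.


P(K_8, k) = k(k-1)(k-2)...(k-7).
P(10) = (10) * (9) * (8) * (7) * (6) * (5) * (4) * (3) = 1814400.

1814400


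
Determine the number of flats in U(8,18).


Flats of U(8,18): every subset of size < 8 is a flat, plus E itself.
Count = C(18,0) + C(18,1) + C(18,2) + C(18,3) + C(18,4) + C(18,5) + C(18,6) + C(18,7) + 1
     = 1 + 18 + 153 + 816 + 3060 + 8568 + 18564 + 31824 + 1
     = 63005.

63005


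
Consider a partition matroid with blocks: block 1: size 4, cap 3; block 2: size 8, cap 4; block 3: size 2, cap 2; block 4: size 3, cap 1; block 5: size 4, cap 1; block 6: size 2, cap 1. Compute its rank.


Rank of a partition matroid = sum of min(|Si|, ci) for each block.
= min(4,3) + min(8,4) + min(2,2) + min(3,1) + min(4,1) + min(2,1)
= 3 + 4 + 2 + 1 + 1 + 1
= 12.

12


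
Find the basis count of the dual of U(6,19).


The dual of U(r,n) is U(n-r, n) = U(13,19).
Bases of U(13,19) are all (13)-element subsets.
|B(M*)| = C(19,13) = 19! / (13! * 6!) = 27132.

27132


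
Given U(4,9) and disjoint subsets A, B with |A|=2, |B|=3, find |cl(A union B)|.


|A union B| = 2 + 3 = 5 (disjoint).
In U(4,9), cl(S) = S if |S| < 4, else cl(S) = E.
Since 5 >= 4, cl(A union B) = E.
|cl(A union B)| = 9.

9


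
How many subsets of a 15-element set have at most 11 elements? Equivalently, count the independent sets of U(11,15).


Independent sets of U(11,15) are all subsets of size <= 11.
Count = C(15,0) + C(15,1) + C(15,2) + C(15,3) + C(15,4) + C(15,5) + C(15,6) + C(15,7) + C(15,8) + C(15,9) + C(15,10) + C(15,11)
     = 1 + 15 + 105 + 455 + 1365 + 3003 + 5005 + 6435 + 6435 + 5005 + 3003 + 1365
     = 32192.

32192


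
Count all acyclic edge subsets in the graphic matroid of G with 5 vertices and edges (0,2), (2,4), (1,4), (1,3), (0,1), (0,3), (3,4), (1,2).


An independent set in a graphic matroid is an acyclic edge subset.
G has 5 vertices and 8 edges.
Enumerate all 2^8 = 256 subsets, checking for acyclicity.
Total independent sets = 134.

134


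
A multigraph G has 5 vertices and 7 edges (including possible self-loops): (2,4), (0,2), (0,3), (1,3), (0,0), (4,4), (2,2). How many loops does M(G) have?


In a graphic matroid, a loop is a self-loop edge (u,u) with rank 0.
Examining all 7 edges for self-loops...
Self-loops found: (0,0), (4,4), (2,2)
Number of loops = 3.

3


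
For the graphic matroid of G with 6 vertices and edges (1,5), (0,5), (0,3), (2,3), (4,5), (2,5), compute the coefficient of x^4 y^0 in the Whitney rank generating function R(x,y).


R(x,y) = sum over A in 2^E of x^(r(E)-r(A)) * y^(|A|-r(A)).
G has 6 vertices, 6 edges. r(E) = 5.
Enumerate all 2^6 = 64 subsets.
Count subsets with r(E)-r(A)=4 and |A|-r(A)=0: 6.

6


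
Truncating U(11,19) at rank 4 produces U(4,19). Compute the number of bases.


Truncating U(11,19) to rank 4 gives U(4,19).
Bases of U(4,19) are all 4-element subsets of 19 elements.
Number of bases = C(19,4) = (19 * 18 * 17 * 16) / (1 * 2 * 3 * 4) = 3876.

3876


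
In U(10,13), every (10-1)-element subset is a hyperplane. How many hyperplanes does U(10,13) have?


Hyperplanes of U(10,13) are flats of rank 9.
In a uniform matroid, these are exactly the (9)-element subsets.
Count = C(13,9) = 13! / (9! * 4!) = 715.

715


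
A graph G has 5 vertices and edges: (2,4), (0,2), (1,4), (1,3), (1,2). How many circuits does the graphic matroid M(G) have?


A circuit in a graphic matroid = edge set of a simple cycle.
G has 5 vertices and 5 edges.
Enumerating all minimal edge subsets forming cycles...
Total circuits found: 1.

1


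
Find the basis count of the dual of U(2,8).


The dual of U(r,n) is U(n-r, n) = U(6,8).
Bases of U(6,8) are all (6)-element subsets.
|B(M*)| = C(8,6) = 28.

28


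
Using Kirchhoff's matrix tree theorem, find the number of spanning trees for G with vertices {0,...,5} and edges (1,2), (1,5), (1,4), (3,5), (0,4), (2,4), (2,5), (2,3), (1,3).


By Kirchhoff's matrix tree theorem, the number of spanning trees equals
the determinant of any cofactor of the Laplacian matrix L.
G has 6 vertices and 9 edges.
Computing the (5 x 5) cofactor determinant gives 40.

40


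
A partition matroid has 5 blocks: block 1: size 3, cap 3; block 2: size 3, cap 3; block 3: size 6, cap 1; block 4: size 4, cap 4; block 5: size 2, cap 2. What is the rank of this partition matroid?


Rank of a partition matroid = sum of min(|Si|, ci) for each block.
= min(3,3) + min(3,3) + min(6,1) + min(4,4) + min(2,2)
= 3 + 3 + 1 + 4 + 2
= 13.

13


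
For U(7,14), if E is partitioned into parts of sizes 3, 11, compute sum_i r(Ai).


r(Ai) = min(|Ai|, 7) for each part.
Sum = min(3,7) + min(11,7)
    = 3 + 7
    = 10.

10


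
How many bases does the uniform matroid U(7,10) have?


Bases of U(7,10) are all 7-element subsets of the 10-element ground set.
Number of bases = C(10,7).
C(10,7) = 120.

120


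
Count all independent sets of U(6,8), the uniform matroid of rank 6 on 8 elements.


Independent sets of U(6,8) are all subsets of size <= 6.
Count = C(8,0) + C(8,1) + C(8,2) + C(8,3) + C(8,4) + C(8,5) + C(8,6)
     = 1 + 8 + 28 + 56 + 70 + 56 + 28
     = 247.

247


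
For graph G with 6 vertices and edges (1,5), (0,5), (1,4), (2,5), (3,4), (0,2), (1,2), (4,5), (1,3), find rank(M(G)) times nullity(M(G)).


r(M) = |V| - c = 6 - 1 = 5.
nullity = |E| - r(M) = 9 - 5 = 4.
Product = 5 * 4 = 20.

20


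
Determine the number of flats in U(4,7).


Flats of U(4,7): every subset of size < 4 is a flat, plus E itself.
Count = (7 choose 0) + (7 choose 1) + (7 choose 2) + (7 choose 3) + 1
     = 1 + 7 + 21 + 35 + 1
     = 65.

65


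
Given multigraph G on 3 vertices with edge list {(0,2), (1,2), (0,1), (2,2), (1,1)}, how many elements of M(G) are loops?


In a graphic matroid, a loop is a self-loop edge (u,u) with rank 0.
Examining all 5 edges for self-loops...
Self-loops found: (2,2), (1,1)
Number of loops = 2.

2


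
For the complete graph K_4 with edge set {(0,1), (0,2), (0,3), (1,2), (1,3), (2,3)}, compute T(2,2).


T(K_4; x,y) = x^3 + 3x^2 + 4xy + 2x + y^3 + 3y^2 + 2y.
Substituting x=2, y=2:
= 8 + 12 + 16 + 4 + 8 + 12 + 4
= 64.

64


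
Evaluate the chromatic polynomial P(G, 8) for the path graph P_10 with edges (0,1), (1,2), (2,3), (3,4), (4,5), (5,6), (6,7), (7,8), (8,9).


P(P_10, k) = k * (k-1)^(9).
P(8) = 8 * 7^9 = 8 * 40353607 = 322828856.

322828856


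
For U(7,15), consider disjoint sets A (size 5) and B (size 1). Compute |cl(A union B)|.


|A union B| = 5 + 1 = 6 (disjoint).
In U(7,15), cl(S) = S if |S| < 7, else cl(S) = E.
Since 6 < 7, cl(A union B) = A union B.
|cl(A union B)| = 6.

6


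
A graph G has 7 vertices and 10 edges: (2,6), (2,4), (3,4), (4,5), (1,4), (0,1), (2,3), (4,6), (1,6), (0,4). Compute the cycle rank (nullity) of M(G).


Cycle rank (nullity) = |E| - r(M) = |E| - (|V| - c).
|E| = 10, |V| = 7, c = 1.
Nullity = 10 - (7 - 1) = 10 - 6 = 4.

4


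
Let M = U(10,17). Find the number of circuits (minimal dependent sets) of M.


In U(10,17), circuits are the (11)-element subsets.
Any set of 11 elements is dependent, and removing any one element gives
an independent set of size 10, so it is a minimal dependent set.
Number of circuits = C(17,11) = 17! / (11! * 6!) = 12376.

12376


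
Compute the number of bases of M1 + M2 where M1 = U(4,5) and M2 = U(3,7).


Bases of a direct sum M1 + M2: |B| = |B(M1)| * |B(M2)|.
|B(U(4,5))| = C(5,4) = 5.
|B(U(3,7))| = C(7,3) = 35.
Total bases = 5 * 35 = 175.

175


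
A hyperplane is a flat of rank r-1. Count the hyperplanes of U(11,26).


Hyperplanes of U(11,26) are flats of rank 10.
In a uniform matroid, these are exactly the (10)-element subsets.
Count = C(26,10) = 5311735.

5311735


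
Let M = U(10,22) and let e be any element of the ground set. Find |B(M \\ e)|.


Deleting e from U(10,22) gives U(10,21) since n > r.
Bases of U(10,21) = C(21,10) = 21! / (10! * 11!) = 352716.

352716


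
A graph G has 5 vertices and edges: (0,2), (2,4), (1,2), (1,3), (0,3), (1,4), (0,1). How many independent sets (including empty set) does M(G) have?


An independent set in a graphic matroid is an acyclic edge subset.
G has 5 vertices and 7 edges.
Enumerate all 2^7 = 128 subsets, checking for acyclicity.
Total independent sets = 82.

82


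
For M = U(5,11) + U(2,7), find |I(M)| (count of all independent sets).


For a direct sum, |I(M1+M2)| = |I(M1)| * |I(M2)|.
|I(U(5,11))| = sum C(11,k) for k=0..5 = 1024.
|I(U(2,7))| = sum C(7,k) for k=0..2 = 29.
Total = 1024 * 29 = 29696.

29696


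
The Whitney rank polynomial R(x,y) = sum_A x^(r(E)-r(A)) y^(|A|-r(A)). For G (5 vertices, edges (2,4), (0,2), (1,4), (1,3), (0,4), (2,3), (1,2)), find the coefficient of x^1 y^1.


R(x,y) = sum over A in 2^E of x^(r(E)-r(A)) * y^(|A|-r(A)).
G has 5 vertices, 7 edges. r(E) = 4.
Enumerate all 2^7 = 128 subsets.
Count subsets with r(E)-r(A)=1 and |A|-r(A)=1: 14.

14


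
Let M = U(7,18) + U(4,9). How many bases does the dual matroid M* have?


(M1+M2)* = M1* + M2*.
M1* = U(11,18), bases: C(18,11) = 31824.
M2* = U(5,9), bases: C(9,5) = 126.
|B(M*)| = 31824 * 126 = 4009824.

4009824


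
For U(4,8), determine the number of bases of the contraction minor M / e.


Contracting e from U(4,8) gives U(3,7).
Bases of U(3,7) = C(7,3) = (7 * 6 * 5) / (1 * 2 * 3) = 35.

35


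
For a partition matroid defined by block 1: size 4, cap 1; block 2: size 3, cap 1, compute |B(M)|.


A basis picks exactly ci elements from block i.
Number of bases = product of C(|Si|, ci).
= C(4,1) * C(3,1)
= 4 * 3
= 12.

12


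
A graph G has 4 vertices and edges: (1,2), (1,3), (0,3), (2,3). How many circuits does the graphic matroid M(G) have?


A circuit in a graphic matroid = edge set of a simple cycle.
G has 4 vertices and 4 edges.
Enumerating all minimal edge subsets forming cycles...
Total circuits found: 1.

1


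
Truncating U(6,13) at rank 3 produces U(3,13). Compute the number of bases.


Truncating U(6,13) to rank 3 gives U(3,13).
Bases of U(3,13) are all 3-element subsets of 13 elements.
Number of bases = (13 choose 3) = 286.

286


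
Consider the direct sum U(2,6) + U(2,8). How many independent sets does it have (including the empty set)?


For a direct sum, |I(M1+M2)| = |I(M1)| * |I(M2)|.
|I(U(2,6))| = sum C(6,k) for k=0..2 = 22.
|I(U(2,8))| = sum C(8,k) for k=0..2 = 37.
Total = 22 * 37 = 814.

814


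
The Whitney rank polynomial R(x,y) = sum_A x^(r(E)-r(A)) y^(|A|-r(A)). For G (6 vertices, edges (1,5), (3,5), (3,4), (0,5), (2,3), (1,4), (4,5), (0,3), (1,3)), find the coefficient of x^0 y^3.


R(x,y) = sum over A in 2^E of x^(r(E)-r(A)) * y^(|A|-r(A)).
G has 6 vertices, 9 edges. r(E) = 5.
Enumerate all 2^9 = 512 subsets.
Count subsets with r(E)-r(A)=0 and |A|-r(A)=3: 8.

8


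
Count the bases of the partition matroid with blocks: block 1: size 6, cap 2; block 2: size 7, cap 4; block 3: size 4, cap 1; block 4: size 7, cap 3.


A basis picks exactly ci elements from block i.
Number of bases = product of C(|Si|, ci).
= C(6,2) * C(7,4) * C(4,1) * C(7,3)
= 15 * 35 * 4 * 35
= 73500.

73500


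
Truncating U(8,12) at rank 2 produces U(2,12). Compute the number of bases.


Truncating U(8,12) to rank 2 gives U(2,12).
Bases of U(2,12) are all 2-element subsets of 12 elements.
Number of bases = C(12,2) = 12! / (2! * 10!) = 66.

66


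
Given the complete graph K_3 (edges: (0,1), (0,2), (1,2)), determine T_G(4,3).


T(K_3; x,y) = x^2 + x + y.
T(4,3) = 16 + 4 + 3 = 23.

23


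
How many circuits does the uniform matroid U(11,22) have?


In U(11,22), circuits are the (12)-element subsets.
Any set of 12 elements is dependent, and removing any one element gives
an independent set of size 11, so it is a minimal dependent set.
Number of circuits = C(22,12) = 646646.

646646


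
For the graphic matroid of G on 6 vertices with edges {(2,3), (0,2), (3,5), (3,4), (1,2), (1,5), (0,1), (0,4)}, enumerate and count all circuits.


A circuit in a graphic matroid = edge set of a simple cycle.
G has 6 vertices and 8 edges.
Enumerating all minimal edge subsets forming cycles...
Total circuits found: 7.

7


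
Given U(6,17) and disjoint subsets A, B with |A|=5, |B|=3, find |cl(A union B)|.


|A union B| = 5 + 3 = 8 (disjoint).
In U(6,17), cl(S) = S if |S| < 6, else cl(S) = E.
Since 8 >= 6, cl(A union B) = E.
|cl(A union B)| = 17.

17


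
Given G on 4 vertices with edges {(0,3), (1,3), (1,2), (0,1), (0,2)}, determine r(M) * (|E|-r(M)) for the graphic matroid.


r(M) = |V| - c = 4 - 1 = 3.
nullity = |E| - r(M) = 5 - 3 = 2.
Product = 3 * 2 = 6.

6


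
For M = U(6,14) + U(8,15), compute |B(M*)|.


(M1+M2)* = M1* + M2*.
M1* = U(8,14), bases: C(14,8) = 3003.
M2* = U(7,15), bases: C(15,7) = 6435.
|B(M*)| = 3003 * 6435 = 19324305.

19324305


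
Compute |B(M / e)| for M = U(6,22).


Contracting e from U(6,22) gives U(5,21).
Bases of U(5,21) = C(21,5) = 21! / (5! * 16!) = 20349.

20349


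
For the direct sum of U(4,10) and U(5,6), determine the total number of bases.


Bases of a direct sum M1 + M2: |B| = |B(M1)| * |B(M2)|.
|B(U(4,10))| = C(10,4) = 210.
|B(U(5,6))| = C(6,5) = 6.
Total bases = 210 * 6 = 1260.

1260


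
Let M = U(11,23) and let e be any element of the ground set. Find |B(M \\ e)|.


Deleting e from U(11,23) gives U(11,22) since n > r.
Bases of U(11,22) = C(22,11) = 705432.

705432


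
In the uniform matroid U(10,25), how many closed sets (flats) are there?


Flats of U(10,25): every subset of size < 10 is a flat, plus E itself.
Count = (25 choose 0) + (25 choose 1) + (25 choose 2) + (25 choose 3) + (25 choose 4) + (25 choose 5) + (25 choose 6) + (25 choose 7) + (25 choose 8) + (25 choose 9) + 1
     = 1 + 25 + 300 + 2300 + 12650 + 53130 + 177100 + 480700 + 1081575 + 2042975 + 1
     = 3850757.

3850757


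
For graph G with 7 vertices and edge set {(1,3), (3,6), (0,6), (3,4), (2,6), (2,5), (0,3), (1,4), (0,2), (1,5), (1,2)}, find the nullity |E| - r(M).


Cycle rank (nullity) = |E| - r(M) = |E| - (|V| - c).
|E| = 11, |V| = 7, c = 1.
Nullity = 11 - (7 - 1) = 11 - 6 = 5.

5


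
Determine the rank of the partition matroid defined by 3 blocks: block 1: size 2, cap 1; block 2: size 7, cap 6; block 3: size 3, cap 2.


Rank of a partition matroid = sum of min(|Si|, ci) for each block.
= min(2,1) + min(7,6) + min(3,2)
= 1 + 6 + 2
= 9.

9


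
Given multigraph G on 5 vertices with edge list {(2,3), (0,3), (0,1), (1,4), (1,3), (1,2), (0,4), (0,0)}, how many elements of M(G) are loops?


In a graphic matroid, a loop is a self-loop edge (u,u) with rank 0.
Examining all 8 edges for self-loops...
Self-loops found: (0,0)
Number of loops = 1.

1


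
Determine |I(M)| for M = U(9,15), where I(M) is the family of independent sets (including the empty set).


Independent sets of U(9,15) are all subsets of size <= 9.
Count = C(15,0) + C(15,1) + C(15,2) + C(15,3) + C(15,4) + C(15,5) + C(15,6) + C(15,7) + C(15,8) + C(15,9)
     = 1 + 15 + 105 + 455 + 1365 + 3003 + 5005 + 6435 + 6435 + 5005
     = 27824.

27824


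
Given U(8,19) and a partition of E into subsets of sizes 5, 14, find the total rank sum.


r(Ai) = min(|Ai|, 8) for each part.
Sum = min(5,8) + min(14,8)
    = 5 + 8
    = 13.

13


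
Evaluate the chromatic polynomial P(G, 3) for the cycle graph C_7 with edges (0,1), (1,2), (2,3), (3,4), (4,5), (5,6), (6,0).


P(C_7, k) = (k-1)^7 + (-1)^7*(k-1).
P(3) = (2)^7 - 2
= 128 - 2 = 126.

126


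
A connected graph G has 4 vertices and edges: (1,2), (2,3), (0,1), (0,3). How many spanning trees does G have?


By Kirchhoff's matrix tree theorem, the number of spanning trees equals
the determinant of any cofactor of the Laplacian matrix L.
G has 4 vertices and 4 edges.
Computing the (3 x 3) cofactor determinant gives 4.

4


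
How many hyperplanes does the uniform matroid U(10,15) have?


Hyperplanes of U(10,15) are flats of rank 9.
In a uniform matroid, these are exactly the (9)-element subsets.
Count = C(15,9) = 5005.

5005


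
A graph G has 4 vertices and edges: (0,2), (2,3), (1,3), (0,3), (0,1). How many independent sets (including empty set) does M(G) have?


An independent set in a graphic matroid is an acyclic edge subset.
G has 4 vertices and 5 edges.
Enumerate all 2^5 = 32 subsets, checking for acyclicity.
Total independent sets = 24.

24


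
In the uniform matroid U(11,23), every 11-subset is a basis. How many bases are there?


Bases of U(11,23) are all 11-element subsets of the 23-element ground set.
Number of bases = C(23,11).
C(23,11) = 1352078.

1352078


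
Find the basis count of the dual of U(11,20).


The dual of U(r,n) is U(n-r, n) = U(9,20).
Bases of U(9,20) are all (9)-element subsets.
|B(M*)| = (20 choose 9) = 167960.

167960


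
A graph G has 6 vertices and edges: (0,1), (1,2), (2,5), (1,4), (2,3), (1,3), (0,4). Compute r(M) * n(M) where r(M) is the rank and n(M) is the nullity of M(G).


r(M) = |V| - c = 6 - 1 = 5.
nullity = |E| - r(M) = 7 - 5 = 2.
Product = 5 * 2 = 10.

10


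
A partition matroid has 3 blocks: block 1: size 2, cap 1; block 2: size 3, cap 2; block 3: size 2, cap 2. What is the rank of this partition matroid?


Rank of a partition matroid = sum of min(|Si|, ci) for each block.
= min(2,1) + min(3,2) + min(2,2)
= 1 + 2 + 2
= 5.

5


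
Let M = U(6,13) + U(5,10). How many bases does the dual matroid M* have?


(M1+M2)* = M1* + M2*.
M1* = U(7,13), bases: C(13,7) = 1716.
M2* = U(5,10), bases: C(10,5) = 252.
|B(M*)| = 1716 * 252 = 432432.

432432


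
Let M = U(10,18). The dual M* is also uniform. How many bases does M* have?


The dual of U(r,n) is U(n-r, n) = U(8,18).
Bases of U(8,18) are all (8)-element subsets.
|B(M*)| = C(18,8) = 43758.

43758


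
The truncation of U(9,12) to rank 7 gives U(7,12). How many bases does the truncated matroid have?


Truncating U(9,12) to rank 7 gives U(7,12).
Bases of U(7,12) are all 7-element subsets of 12 elements.
Number of bases = (12 choose 7) = 792.

792


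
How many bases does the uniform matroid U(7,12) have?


Bases of U(7,12) are all 7-element subsets of the 12-element ground set.
Number of bases = C(12,7).
C(12,7) = 792.

792


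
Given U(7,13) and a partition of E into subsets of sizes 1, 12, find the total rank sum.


r(Ai) = min(|Ai|, 7) for each part.
Sum = min(1,7) + min(12,7)
    = 1 + 7
    = 8.

8


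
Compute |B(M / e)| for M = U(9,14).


Contracting e from U(9,14) gives U(8,13).
Bases of U(8,13) = C(13,8) = 13! / (8! * 5!) = 1287.

1287


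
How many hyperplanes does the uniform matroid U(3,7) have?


Hyperplanes of U(3,7) are flats of rank 2.
In a uniform matroid, these are exactly the (2)-element subsets.
Count = C(7,2) = (7 * 6) / (1 * 2) = 21.

21


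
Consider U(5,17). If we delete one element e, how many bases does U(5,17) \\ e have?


Deleting e from U(5,17) gives U(5,16) since n > r.
Bases of U(5,16) = C(16,5) = 16! / (5! * 11!) = 4368.

4368


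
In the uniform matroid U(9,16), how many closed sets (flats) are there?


Flats of U(9,16): every subset of size < 9 is a flat, plus E itself.
Count = (16 choose 0) + (16 choose 1) + (16 choose 2) + (16 choose 3) + (16 choose 4) + (16 choose 5) + (16 choose 6) + (16 choose 7) + (16 choose 8) + 1
     = 1 + 16 + 120 + 560 + 1820 + 4368 + 8008 + 11440 + 12870 + 1
     = 39204.

39204


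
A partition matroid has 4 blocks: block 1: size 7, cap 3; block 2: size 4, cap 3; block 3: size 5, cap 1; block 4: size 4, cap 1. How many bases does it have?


A basis picks exactly ci elements from block i.
Number of bases = product of C(|Si|, ci).
= C(7,3) * C(4,3) * C(5,1) * C(4,1)
= 35 * 4 * 5 * 4
= 2800.

2800


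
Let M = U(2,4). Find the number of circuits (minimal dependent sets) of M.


In U(2,4), circuits are the (3)-element subsets.
Any set of 3 elements is dependent, and removing any one element gives
an independent set of size 2, so it is a minimal dependent set.
Number of circuits = C(4,3) = (4 * 3 * 2) / (1 * 2 * 3) = 4.

4


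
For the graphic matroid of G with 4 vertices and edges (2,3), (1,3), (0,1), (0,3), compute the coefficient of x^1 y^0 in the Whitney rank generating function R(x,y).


R(x,y) = sum over A in 2^E of x^(r(E)-r(A)) * y^(|A|-r(A)).
G has 4 vertices, 4 edges. r(E) = 3.
Enumerate all 2^4 = 16 subsets.
Count subsets with r(E)-r(A)=1 and |A|-r(A)=0: 6.

6
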